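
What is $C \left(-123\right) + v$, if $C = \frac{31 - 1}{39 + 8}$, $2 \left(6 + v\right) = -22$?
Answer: $- \frac{4489}{47} \approx -95.511$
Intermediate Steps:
$v = -17$ ($v = -6 + \frac{1}{2} \left(-22\right) = -6 - 11 = -17$)
$C = \frac{30}{47} \approx 0.6383$
$C \left(-123\right) + v = \frac{30}{47} \left(-123\right) - 17 = - \frac{3690}{47} - 17 = - \frac{4489}{47}$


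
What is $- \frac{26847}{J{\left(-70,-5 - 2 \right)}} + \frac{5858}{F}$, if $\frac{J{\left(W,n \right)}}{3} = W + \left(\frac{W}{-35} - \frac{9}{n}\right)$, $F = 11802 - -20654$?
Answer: $\frac{1017938447}{7578476} \approx 134.32$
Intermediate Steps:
$F = 32456$ ($F = 11802 + 20654 = 32456$)
$J{\left(W,n \right)} = - \frac{27}{n} + \frac{102 W}{35}$ ($J{\left(W,n \right)} = 3 \left(W + \left(\frac{W}{-35} - \frac{9}{n}\right)\right) = 3 \left(W + \left(W \left(- \frac{1}{35}\right) - \frac{9}{n}\right)\right) = 3 \left(W - \left(\frac{9}{n} + \frac{W}{35}\right)\right) = 3 \left(- \frac{9}{n} + \frac{34 W}{35}\right) = - \frac{27}{n} + \frac{102 W}{35}$)
$- \frac{26847}{J{\left(-70,-5 - 2 \right)}} + \frac{5858}{F} = - \frac{26847}{- \frac{27}{-5 - 2} + \frac{102}{35} \left(-70\right)} + \frac{5858}{32456} = - \frac{26847}{- \frac{27}{-5 - 2} - 204} + 5858 \cdot \frac{1}{32456} = - \frac{26847}{- \frac{27}{-7} - 204} + \frac{2929}{16228} = - \frac{26847}{\left(-27\right) \left(- \frac{1}{7}\right) - 204} + \frac{2929}{16228} = - \frac{26847}{\frac{27}{7} - 204} + \frac{2929}{16228} = - \frac{26847}{- \frac{1401}{7}} + \frac{2929}{16228} = \left(-26847\right) \left(- \frac{7}{1401}\right) + \frac{2929}{16228} = \frac{62643}{467} + \frac{2929}{16228} = \frac{1017938447}{7578476}$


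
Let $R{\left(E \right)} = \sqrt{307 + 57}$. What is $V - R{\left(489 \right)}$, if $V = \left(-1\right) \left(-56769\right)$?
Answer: $56769 - 2 \sqrt{91} \approx 56750.0$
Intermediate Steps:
$R{\left(E \right)} = 2 \sqrt{91}$ ($R{\left(E \right)} = \sqrt{364} = 2 \sqrt{91}$)
$V = 56769$
$V - R{\left(489 \right)} = 56769 - 2 \sqrt{91}$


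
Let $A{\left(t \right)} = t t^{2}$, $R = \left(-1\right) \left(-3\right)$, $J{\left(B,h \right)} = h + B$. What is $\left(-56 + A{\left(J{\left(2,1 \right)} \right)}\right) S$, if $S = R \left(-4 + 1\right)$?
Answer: $261$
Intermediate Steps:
$J{\left(B,h \right)} = B + h$
$R = 3$
$A{\left(t \right)} = t^{3}$
$S = -9$ ($S = 3 \left(-4 + 1\right) = 3 \left(-3\right) = -9$)
$\left(-56 + A{\left(J{\left(2,1 \right)} \right)}\right) S = \left(-56 + \left(2 + 1\right)^{3}\right) \left(-9\right) = \left(-56 + 3^{3}\right) \left(-9\right) = \left(-56 + 27\right) \left(-9\right) = \left(-29\right) \left(-9\right) = 261$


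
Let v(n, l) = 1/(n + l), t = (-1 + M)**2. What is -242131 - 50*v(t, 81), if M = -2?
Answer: -2179184/9 ≈ -2.4213e+5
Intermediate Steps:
t = 9 (t = (-1 - 2)**2 = (-3)**2 = 9)
v(n, l) = 1/(l + n)
-242131 - 50*v(t, 81) = -242131 - 50/(81 + 9) = -242131 - 50/90 = -242131 - 50*1/90 = -242131 - 5/9 = -2179184/9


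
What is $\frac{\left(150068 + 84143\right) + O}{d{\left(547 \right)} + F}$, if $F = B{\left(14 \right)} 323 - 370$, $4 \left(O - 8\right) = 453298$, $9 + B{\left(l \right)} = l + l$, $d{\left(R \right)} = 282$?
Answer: $\frac{695087}{12098} \approx 57.455$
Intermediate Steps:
$B{\left(l \right)} = -9 + 2 l$ ($B{\left(l \right)} = -9 + \left(l + l\right) = -9 + 2 l$)
$O = \frac{226665}{2}$ ($O = 8 + \frac{1}{4} \cdot 453298 = 8 + \frac{226649}{2} = \frac{226665}{2} \approx 1.1333 \cdot 10^{5}$)
$F = 5767$ ($F = \left(-9 + 2 \cdot 14\right) 323 - 370 = \left(-9 + 28\right) 323 - 370 = 19 \cdot 323 - 370 = 6137 - 370 = 5767$)
$\frac{\left(150068 + 84143\right) + O}{d{\left(547 \right)} + F} = \frac{\left(150068 + 84143\right) + \frac{226665}{2}}{282 + 5767} = \frac{234211 + \frac{226665}{2}}{6049} = \frac{695087}{2} \cdot \frac{1}{6049} = \frac{695087}{12098}$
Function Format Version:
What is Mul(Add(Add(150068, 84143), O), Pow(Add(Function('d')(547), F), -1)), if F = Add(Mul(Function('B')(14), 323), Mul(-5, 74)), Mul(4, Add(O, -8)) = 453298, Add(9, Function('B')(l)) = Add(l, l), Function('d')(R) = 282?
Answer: Rational(695087, 12098) ≈ 57.455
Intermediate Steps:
Function('B')(l) = Add(-9, Mul(2, l)) (Function('B')(l) = Add(-9, Add(l, l)) = Add(-9, Mul(2, l)))
O = Rational(226665, 2) (O = Add(8, Mul(Rational(1, 4), 453298)) = Add(8, Rational(226649, 2)) = Rational(226665, 2) ≈ 1.1333e+5)
F = 5767 (F = Add(Mul(Add(-9, Mul(2, 14)), 323), Mul(-5, 74)) = Add(Mul(Add(-9, 28), 323), -370) = Add(Mul(19, 323), -370) = Add(6137, -370) = 5767)
Mul(Add(Add(150068, 84143), O), Pow(Add(Function('d')(547), F), -1)) = Mul(Add(Add(150068, 84143), Rational(226665, 2)), Pow(Add(282, 5767), -1)) = Mul(Add(234211, Rational(226665, 2)), Pow(6049, -1)) = Mul(Rational(695087, 2), Rational(1, 6049)) = Rational(695087, 12098)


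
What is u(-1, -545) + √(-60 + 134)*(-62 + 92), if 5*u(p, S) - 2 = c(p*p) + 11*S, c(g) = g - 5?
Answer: -5997/5 + 30*√74 ≈ -941.33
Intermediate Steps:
c(g) = -5 + g
u(p, S) = -⅗ + p²/5 + 11*S/5 (u(p, S) = ⅖ + ((-5 + p*p) + 11*S)/5 = ⅖ + ((-5 + p²) + 11*S)/5 = ⅖ + (-5 + p² + 11*S)/5 = ⅖ + (-1 + p²/5 + 11*S/5) = -⅗ + p²/5 + 11*S/5)
u(-1, -545) + √(-60 + 134)*(-62 + 92) = (-⅗ + (⅕)*(-1)² + (11/5)*(-545)) + √(-60 + 134)*(-62 + 92) = (-⅗ + (⅕)*1 - 1199) + √74*30 = (-⅗ + ⅕ - 1199) + 30*√74 = -5997/5 + 30*√74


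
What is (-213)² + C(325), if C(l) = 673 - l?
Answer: 45717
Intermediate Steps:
(-213)² + C(325) = (-213)² + (673 - 1*325) = 45369 + (673 - 325) = 45369 + 348 = 45717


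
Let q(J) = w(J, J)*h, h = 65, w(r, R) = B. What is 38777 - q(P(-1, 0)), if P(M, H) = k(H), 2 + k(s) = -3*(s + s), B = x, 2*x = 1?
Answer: 77489/2 ≈ 38745.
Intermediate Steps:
x = 1/2 (x = (1/2)*1 = 1/2 ≈ 0.50000)
B = 1/2 ≈ 0.50000
k(s) = -2 - 6*s (k(s) = -2 - 3*(s + s) = -2 - 6*s)
P(M, H) = -2 - 6*H
w(r, R) = 1/2
q(J) = 65/2 (q(J) = (1/2)*65 = 65/2)
38777 - q(P(-1, 0)) = 38777 - 1*65/2 = 38777 - 65/2 = 77489/2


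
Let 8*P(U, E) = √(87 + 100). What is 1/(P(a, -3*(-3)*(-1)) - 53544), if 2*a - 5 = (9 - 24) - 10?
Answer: -3426816/183485435717 - 8*√187/183485435717 ≈ -1.8677e-5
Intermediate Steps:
a = -10 (a = 5/2 + ((9 - 24) - 10)/2 = 5/2 + (-15 - 10)/2 = 5/2 + (½)*(-25) = 5/2 - 25/2 = -10)
P(U, E) = √187/8 (P(U, E) = √(87 + 100)/8 = √187/8)
1/(P(a, -3*(-3)*(-1)) - 53544) = 1/(√187/8 - 53544) = 1/(-53544 + √187/8)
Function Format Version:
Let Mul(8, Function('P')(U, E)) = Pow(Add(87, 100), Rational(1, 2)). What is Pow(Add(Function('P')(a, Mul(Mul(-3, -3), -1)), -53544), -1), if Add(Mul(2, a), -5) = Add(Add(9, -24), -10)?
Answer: Add(Rational(-3426816, 183485435717), Mul(Rational(-8, 183485435717), Pow(187, Rational(1, 2)))) ≈ -1.8677e-5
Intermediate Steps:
a = -10 (a = Add(Rational(5, 2), Mul(Rational(1, 2), Add(Add(9, -24), -10))) = Add(Rational(5, 2), Mul(Rational(1, 2), Add(-15, -10))) = Add(Rational(5, 2), Mul(Rational(1, 2), -25)) = Add(Rational(5, 2), Rational(-25, 2)) = -10)
Function('P')(U, E) = Mul(Rational(1, 8), Pow(187, Rational(1, 2))) (Function('P')(U, E) = Mul(Rational(1, 8), Pow(Add(87, 100), Rational(1, 2))) = Mul(Rational(1, 8), Pow(187, Rational(1, 2))))
Pow(Add(Function('P')(a, Mul(Mul(-3, -3), -1)), -53544), -1) = Pow(Add(Mul(Rational(1, 8), Pow(187, Rational(1, 2))), -53544), -1) = Pow(Add(-53544, Mul(Rational(1, 8), Pow(187, Rational(1, 2)))), -1)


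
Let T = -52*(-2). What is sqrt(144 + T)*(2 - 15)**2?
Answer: 338*sqrt(62) ≈ 2661.4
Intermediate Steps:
T = 104
sqrt(144 + T)*(2 - 15)**2 = sqrt(144 + 104)*(2 - 15)**2 = sqrt(248)*(-13)**2 = (2*sqrt(62))*169 = 338*sqrt(62)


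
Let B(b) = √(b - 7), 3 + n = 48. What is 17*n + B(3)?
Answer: 765 + 2*I ≈ 765.0 + 2.0*I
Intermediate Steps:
n = 45 (n = -3 + 48 = 45)
B(b) = √(-7 + b)
17*n + B(3) = 17*45 + √(-7 + 3) = 765 + √(-4) = 765 + 2*I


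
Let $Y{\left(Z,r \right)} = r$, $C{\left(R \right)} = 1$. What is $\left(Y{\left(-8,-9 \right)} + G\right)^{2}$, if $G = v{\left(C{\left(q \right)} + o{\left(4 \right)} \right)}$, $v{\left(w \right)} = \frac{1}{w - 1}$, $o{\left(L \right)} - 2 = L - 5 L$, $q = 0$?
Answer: $\frac{16129}{196} \approx 82.291$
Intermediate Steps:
$o{\left(L \right)} = 2 - 4 L$ ($o{\left(L \right)} = 2 + \left(L - 5 L\right) = 2 - 4 L$)
$v{\left(w \right)} = \frac{1}{-1 + w}$
$G = - \frac{1}{14}$ ($G = \frac{1}{-1 + \left(1 + \left(2 - 16\right)\right)} = \frac{1}{-1 + \left(1 - 14\right)} = \frac{1}{-1 - 13} = \frac{1}{-14} = - \frac{1}{14} \approx -0.071429$)
$\left(Y{\left(-8,-9 \right)} + G\right)^{2} = \left(-9 - \frac{1}{14}\right)^{2} = \left(- \frac{127}{14}\right)^{2} = \frac{16129}{196}$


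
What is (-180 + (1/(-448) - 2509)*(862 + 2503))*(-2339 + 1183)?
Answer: 1093128536965/112 ≈ 9.7601e+9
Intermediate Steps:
(-180 + (1/(-448) - 2509)*(862 + 2503))*(-2339 + 1183) = (-180 + (-1/448 - 2509)*3365)*(-1156) = (-180 - 1124033/448*3365)*(-1156) = (-180 - 3782371045/448)*(-1156) = -3782451685/448*(-1156) = 1093128536965/112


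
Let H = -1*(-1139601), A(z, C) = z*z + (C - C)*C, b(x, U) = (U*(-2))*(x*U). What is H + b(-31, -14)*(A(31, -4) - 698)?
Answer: 4335577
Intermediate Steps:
b(x, U) = -2*x*U² (b(x, U) = (-2*U)*(U*x) = -2*x*U²)
A(z, C) = z² (A(z, C) = z² + 0*C = z² + 0 = z²)
H = 1139601
H + b(-31, -14)*(A(31, -4) - 698) = 1139601 + (-2*(-31)*(-14)²)*(31² - 698) = 1139601 + (-2*(-31)*196)*(961 - 698) = 1139601 + 12152*263 = 1139601 + 3195976 = 4335577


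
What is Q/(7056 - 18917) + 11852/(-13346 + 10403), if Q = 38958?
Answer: -255229966/34906923 ≈ -7.3117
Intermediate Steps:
Q/(7056 - 18917) + 11852/(-13346 + 10403) = 38958/(7056 - 18917) + 11852/(-13346 + 10403) = 38958/(-11861) + 11852/(-2943) = 38958*(-1/11861) + 11852*(-1/2943) = -38958/11861 - 11852/2943 = -255229966/34906923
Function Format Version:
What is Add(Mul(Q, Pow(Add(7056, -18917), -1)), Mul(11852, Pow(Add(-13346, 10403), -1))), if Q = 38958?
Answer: Rational(-255229966, 34906923) ≈ -7.3117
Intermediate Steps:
Add(Mul(Q, Pow(Add(7056, -18917), -1)), Mul(11852, Pow(Add(-13346, 10403), -1))) = Add(Mul(38958, Pow(Add(7056, -18917), -1)), Mul(11852, Pow(Add(-13346, 10403), -1))) = Add(Mul(38958, Pow(-11861, -1)), Mul(11852, Pow(-2943, -1))) = Add(Mul(38958, Rational(-1, 11861)), Mul(11852, Rational(-1, 2943))) = Add(Rational(-38958, 11861), Rational(-11852, 2943)) = Rational(-255229966, 34906923)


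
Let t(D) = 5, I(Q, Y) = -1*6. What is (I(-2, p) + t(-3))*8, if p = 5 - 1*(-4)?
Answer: -8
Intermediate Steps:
p = 9 (p = 5 + 4 = 9)
I(Q, Y) = -6
(I(-2, p) + t(-3))*8 = (-6 + 5)*8 = -1*8 = -8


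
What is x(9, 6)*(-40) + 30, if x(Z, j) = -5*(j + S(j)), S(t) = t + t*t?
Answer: 9630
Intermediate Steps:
S(t) = t + t²
x(Z, j) = -5*j - 5*j*(1 + j) (x(Z, j) = -5*(j + j*(1 + j)) = -5*j - 5*j*(1 + j))
x(9, 6)*(-40) + 30 = (5*6*(-2 - 1*6))*(-40) + 30 = (5*6*(-2 - 6))*(-40) + 30 = (5*6*(-8))*(-40) + 30 = -240*(-40) + 30 = 9600 + 30 = 9630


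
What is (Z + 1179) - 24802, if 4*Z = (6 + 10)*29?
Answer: -23507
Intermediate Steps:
Z = 116 (Z = ((6 + 10)*29)/4 = (16*29)/4 = (¼)*464 = 116)
(Z + 1179) - 24802 = (116 + 1179) - 24802 = 1295 - 24802 = -23507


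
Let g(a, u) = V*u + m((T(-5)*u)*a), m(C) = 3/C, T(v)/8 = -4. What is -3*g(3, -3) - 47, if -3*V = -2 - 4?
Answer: -929/32 ≈ -29.031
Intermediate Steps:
T(v) = -32 (T(v) = 8*(-4) = -32)
V = 2 (V = -(-2 - 4)/3 = -⅓*(-6) = 2)
g(a, u) = 2*u - 3/(32*a*u) (g(a, u) = 2*u + 3/(((-32*u)*a)) = 2*u + 3/((-32*a*u)) = 2*u + 3*(-1/(32*a*u)) = 2*u - 3/(32*a*u))
-3*g(3, -3) - 47 = -3*(2*(-3) - 3/32/(3*(-3))) - 47 = -3*(-6 - 3/32*⅓*(-⅓)) - 47 = -3*(-6 + 1/96) - 47 = -3*(-575/96) - 47 = 575/32 - 47 = -929/32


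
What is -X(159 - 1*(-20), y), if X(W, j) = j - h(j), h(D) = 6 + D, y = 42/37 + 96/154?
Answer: 6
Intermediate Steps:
y = 5010/2849 (y = 42*(1/37) + 96*(1/154) = 42/37 + 48/77 = 5010/2849 ≈ 1.7585)
X(W, j) = -6 (X(W, j) = j - (6 + j) = j + (-6 - j) = -6)
-X(159 - 1*(-20), y) = -1*(-6) = 6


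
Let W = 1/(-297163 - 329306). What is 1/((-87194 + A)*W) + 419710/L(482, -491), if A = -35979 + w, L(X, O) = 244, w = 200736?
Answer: 16200554147/9462686 ≈ 1712.0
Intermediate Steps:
A = 164757 (A = -35979 + 200736 = 164757)
W = -1/626469 (W = 1/(-626469) = -1/626469 ≈ -1.5962e-6)
1/((-87194 + A)*W) + 419710/L(482, -491) = 1/((-87194 + 164757)*(-1/626469)) + 419710/244 = -626469/77563 + 419710*(1/244) = (1/77563)*(-626469) + 209855/122 = -626469/77563 + 209855/122 = 16200554147/9462686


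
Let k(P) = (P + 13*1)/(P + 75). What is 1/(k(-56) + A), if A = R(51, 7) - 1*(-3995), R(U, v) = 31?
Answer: 19/76451 ≈ 0.00024853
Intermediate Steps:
k(P) = (13 + P)/(75 + P) (k(P) = (P + 13)/(75 + P) = (13 + P)/(75 + P))
A = 4026 (A = 31 - 1*(-3995) = 31 + 3995 = 4026)
1/(k(-56) + A) = 1/((13 - 56)/(75 - 56) + 4026) = 1/(-43/19 + 4026) = 1/(76451/19) = 19/76451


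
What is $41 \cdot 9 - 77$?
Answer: $292$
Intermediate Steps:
$41 \cdot 9 - 77 = 369 - 77 = 292$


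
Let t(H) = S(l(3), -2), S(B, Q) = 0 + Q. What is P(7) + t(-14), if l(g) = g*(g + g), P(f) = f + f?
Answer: 12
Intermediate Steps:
P(f) = 2*f
l(g) = 2*g² (l(g) = g*(2*g) = 2*g²)
S(B, Q) = Q
t(H) = -2
P(7) + t(-14) = 2*7 - 2 = 14 - 2 = 12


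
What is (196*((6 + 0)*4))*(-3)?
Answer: -14112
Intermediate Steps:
(196*((6 + 0)*4))*(-3) = (196*(6*4))*(-3) = (196*24)*(-3) = 4704*(-3) = -14112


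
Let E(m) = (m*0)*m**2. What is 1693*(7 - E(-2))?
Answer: 11851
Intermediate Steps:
E(m) = 0 (E(m) = 0*m**2 = 0)
1693*(7 - E(-2)) = 1693*(7 - 1*0) = 1693*(7 + 0) = 1693*7 = 11851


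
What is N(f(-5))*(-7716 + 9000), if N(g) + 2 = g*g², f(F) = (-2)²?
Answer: 79608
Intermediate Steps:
f(F) = 4
N(g) = -2 + g³ (N(g) = -2 + g*g² = -2 + g³)
N(f(-5))*(-7716 + 9000) = (-2 + 4³)*(-7716 + 9000) = (-2 + 64)*1284 = 62*1284 = 79608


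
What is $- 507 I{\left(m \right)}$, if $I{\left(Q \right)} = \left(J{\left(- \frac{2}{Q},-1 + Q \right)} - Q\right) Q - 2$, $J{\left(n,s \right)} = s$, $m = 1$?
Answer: $1521$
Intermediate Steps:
$I{\left(Q \right)} = -2 - Q$ ($I{\left(Q \right)} = \left(\left(-1 + Q\right) - Q\right) Q - 2 = - Q - 2 = -2 - Q$)
$- 507 I{\left(m \right)} = - 507 \left(-2 - 1\right) = \left(-507\right) \left(-3\right) = 1521$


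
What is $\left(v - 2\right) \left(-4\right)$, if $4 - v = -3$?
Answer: $-20$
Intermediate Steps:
$v = 7$ ($v = 4 - -3 = 4 + 3 = 7$)
$\left(v - 2\right) \left(-4\right) = \left(7 - 2\right) \left(-4\right) = 5 \left(-4\right) = -20$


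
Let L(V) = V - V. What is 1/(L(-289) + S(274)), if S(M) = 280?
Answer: 1/280 ≈ 0.0035714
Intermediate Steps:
L(V) = 0
1/(L(-289) + S(274)) = 1/(0 + 280) = 1/280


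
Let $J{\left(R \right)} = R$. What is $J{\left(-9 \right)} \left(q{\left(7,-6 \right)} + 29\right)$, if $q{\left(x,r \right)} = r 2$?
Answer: $-153$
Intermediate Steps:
$q{\left(x,r \right)} = 2 r$
$J{\left(-9 \right)} \left(q{\left(7,-6 \right)} + 29\right) = - 9 \left(2 \left(-6\right) + 29\right) = - 9 \left(-12 + 29\right) = \left(-9\right) 17 = -153$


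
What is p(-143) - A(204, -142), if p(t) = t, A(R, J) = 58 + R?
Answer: -405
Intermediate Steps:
p(-143) - A(204, -142) = -143 - (58 + 204) = -143 - 1*262 = -143 - 262 = -405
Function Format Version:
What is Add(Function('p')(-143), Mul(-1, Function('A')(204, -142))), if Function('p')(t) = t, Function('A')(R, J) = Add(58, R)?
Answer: -405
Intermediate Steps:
Add(Function('p')(-143), Mul(-1, Function('A')(204, -142))) = Add(-143, Mul(-1, Add(58, 204))) = Add(-143, Mul(-1, 262)) = Add(-143, -262) = -405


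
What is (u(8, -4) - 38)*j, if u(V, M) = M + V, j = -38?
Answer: 1292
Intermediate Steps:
(u(8, -4) - 38)*j = ((-4 + 8) - 38)*(-38) = (4 - 38)*(-38) = -34*(-38) = 1292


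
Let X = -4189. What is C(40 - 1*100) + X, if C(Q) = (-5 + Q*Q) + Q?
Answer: -654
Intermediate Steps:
C(Q) = -5 + Q + Q² (C(Q) = (-5 + Q²) + Q = -5 + Q + Q²)
C(40 - 1*100) + X = (-5 + (40 - 1*100) + (40 - 1*100)²) - 4189 = (-5 + (40 - 100) + (40 - 100)²) - 4189 = (-5 - 60 + (-60)²) - 4189 = (-5 - 60 + 3600) - 4189 = 3535 - 4189 = -654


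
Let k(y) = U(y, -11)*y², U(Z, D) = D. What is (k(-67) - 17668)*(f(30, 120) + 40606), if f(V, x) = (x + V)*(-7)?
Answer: -2652111132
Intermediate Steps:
f(V, x) = -7*V - 7*x (f(V, x) = (V + x)*(-7) = -7*V - 7*x)
k(y) = -11*y²
(k(-67) - 17668)*(f(30, 120) + 40606) = (-11*(-67)² - 17668)*((-7*30 - 7*120) + 40606) = (-11*4489 - 17668)*((-210 - 840) + 40606) = (-49379 - 17668)*(-1050 + 40606) = -67047*39556 = -2652111132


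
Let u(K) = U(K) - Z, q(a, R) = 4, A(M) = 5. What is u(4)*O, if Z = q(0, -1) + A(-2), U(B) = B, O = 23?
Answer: -115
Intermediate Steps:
Z = 9 (Z = 4 + 5 = 9)
u(K) = -9 + K (u(K) = K - 1*9 = K - 9 = -9 + K)
u(4)*O = (-9 + 4)*23 = -5*23 = -115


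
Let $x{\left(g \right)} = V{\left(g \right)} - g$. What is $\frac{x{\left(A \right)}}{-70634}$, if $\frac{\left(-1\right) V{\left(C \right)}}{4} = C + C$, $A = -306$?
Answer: $- \frac{1377}{35317} \approx -0.03899$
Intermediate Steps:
$V{\left(C \right)} = - 8 C$ ($V{\left(C \right)} = - 4 \left(C + C\right) = - 4 \cdot 2 C = - 8 C$)
$x{\left(g \right)} = - 9 g$ ($x{\left(g \right)} = - 8 g - g = - 9 g$)
$\frac{x{\left(A \right)}}{-70634} = \frac{\left(-9\right) \left(-306\right)}{-70634} = 2754 \left(- \frac{1}{70634}\right) = - \frac{1377}{35317}$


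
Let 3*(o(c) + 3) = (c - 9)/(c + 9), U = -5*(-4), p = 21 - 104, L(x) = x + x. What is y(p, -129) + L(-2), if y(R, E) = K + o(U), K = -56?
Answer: -5470/87 ≈ -62.874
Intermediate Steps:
L(x) = 2*x
p = -83
U = 20
o(c) = -3 + (-9 + c)/(3*(9 + c)) (o(c) = -3 + ((c - 9)/(c + 9))/3 = -3 + ((-9 + c)/(9 + c))/3 = -3 + (-9 + c)/(3*(9 + c)))
y(R, E) = -5122/87 (y(R, E) = -56 + 2*(-45 - 4*20)/(3*(9 + 20)) = -56 + (⅔)*(-45 - 80)/29 = -56 + (⅔)*(1/29)*(-125) = -56 - 250/87 = -5122/87)
y(p, -129) + L(-2) = -5122/87 + 2*(-2) = -5122/87 - 4 = -5470/87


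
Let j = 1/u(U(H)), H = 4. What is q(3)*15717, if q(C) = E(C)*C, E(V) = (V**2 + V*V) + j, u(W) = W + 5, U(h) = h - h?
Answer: 4290741/5 ≈ 8.5815e+5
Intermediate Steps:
U(h) = 0
u(W) = 5 + W
j = 1/5 (j = 1/(5 + 0) = 1/5 ≈ 0.20000)
E(V) = 1/5 + 2*V**2 (E(V) = (V**2 + V*V) + 1/5 = (V**2 + V**2) + 1/5 = 2*V**2 + 1/5 = 1/5 + 2*V**2)
q(C) = C*(1/5 + 2*C**2) (q(C) = (1/5 + 2*C**2)*C = C*(1/5 + 2*C**2))
q(3)*15717 = (2*3**3 + (1/5)*3)*15717 = (2*27 + 3/5)*15717 = (54 + 3/5)*15717 = (273/5)*15717 = 4290741/5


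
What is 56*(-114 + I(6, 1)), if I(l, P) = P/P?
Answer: -6328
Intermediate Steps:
I(l, P) = 1
56*(-114 + I(6, 1)) = 56*(-114 + 1) = 56*(-113) = -6328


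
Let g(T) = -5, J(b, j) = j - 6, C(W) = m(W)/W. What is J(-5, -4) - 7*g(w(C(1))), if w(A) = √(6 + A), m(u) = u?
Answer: 25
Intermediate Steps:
C(W) = 1 (C(W) = W/W = 1)
J(b, j) = -6 + j
J(-5, -4) - 7*g(w(C(1))) = (-6 - 4) - 7*(-5) = -10 + 35 = 25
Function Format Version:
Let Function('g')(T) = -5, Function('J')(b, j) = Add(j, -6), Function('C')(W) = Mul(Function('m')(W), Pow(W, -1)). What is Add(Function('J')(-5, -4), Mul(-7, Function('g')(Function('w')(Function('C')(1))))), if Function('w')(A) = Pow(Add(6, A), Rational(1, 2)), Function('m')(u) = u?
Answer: 25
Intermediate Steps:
Function('C')(W) = 1 (Function('C')(W) = Mul(W, Pow(W, -1)) = 1)
Function('J')(b, j) = Add(-6, j)
Add(Function('J')(-5, -4), Mul(-7, Function('g')(Function('w')(Function('C')(1))))) = Add(Add(-6, -4), Mul(-7, -5)) = Add(-10, 35) = 25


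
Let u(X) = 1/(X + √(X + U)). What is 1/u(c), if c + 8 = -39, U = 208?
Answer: -47 + √161 ≈ -34.311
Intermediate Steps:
c = -47 (c = -8 - 39 = -47)
u(X) = 1/(X + √(208 + X)) (u(X) = 1/(X + √(X + 208)) = 1/(X + √(208 + X)))
1/u(c) = 1/(1/(-47 + √(208 - 47))) = 1/(1/(-47 + √161)) = -47 + √161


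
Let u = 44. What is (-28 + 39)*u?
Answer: 484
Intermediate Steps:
(-28 + 39)*u = (-28 + 39)*44 = 11*44 = 484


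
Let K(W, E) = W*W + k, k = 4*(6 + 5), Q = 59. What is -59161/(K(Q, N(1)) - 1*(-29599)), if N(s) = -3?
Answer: -59161/33124 ≈ -1.7860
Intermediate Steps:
k = 44 (k = 4*11 = 44)
K(W, E) = 44 + W² (K(W, E) = W*W + 44 = W² + 44 = 44 + W²)
-59161/(K(Q, N(1)) - 1*(-29599)) = -59161/((44 + 59²) - 1*(-29599)) = -59161/((44 + 3481) + 29599) = -59161/(3525 + 29599) = -59161/33124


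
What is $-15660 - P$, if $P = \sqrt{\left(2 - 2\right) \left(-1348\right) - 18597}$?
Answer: $-15660 - i \sqrt{18597} \approx -15660.0 - 136.37 i$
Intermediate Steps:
$P = i \sqrt{18597}$ ($P = \sqrt{\left(2 - 2\right) \left(-1348\right) - 18597} = \sqrt{0 \left(-1348\right) - 18597} = \sqrt{0 - 18597} = \sqrt{-18597} = i \sqrt{18597} \approx 136.37 i$)
$-15660 - P = -15660 - i \sqrt{18597}$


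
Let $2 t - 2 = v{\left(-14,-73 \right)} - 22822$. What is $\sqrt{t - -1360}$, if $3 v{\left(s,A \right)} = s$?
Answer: $\frac{i \sqrt{90471}}{3} \approx 100.26 i$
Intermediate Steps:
$v{\left(s,A \right)} = \frac{s}{3}$
$t = - \frac{34237}{3}$ ($t = 1 + \frac{\frac{1}{3} \left(-14\right) - 22822}{2} = 1 + \frac{- \frac{14}{3} - 22822}{2} = 1 + \frac{1}{2} \left(- \frac{68480}{3}\right) = 1 - \frac{34240}{3} = - \frac{34237}{3} \approx -11412.0$)
$\sqrt{t - -1360} = \sqrt{- \frac{34237}{3} - -1360} = \sqrt{- \frac{34237}{3} + 1360} = \sqrt{- \frac{30157}{3}} = \frac{i \sqrt{90471}}{3}$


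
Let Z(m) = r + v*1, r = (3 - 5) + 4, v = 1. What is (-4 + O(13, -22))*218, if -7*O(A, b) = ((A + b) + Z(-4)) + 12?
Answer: -7412/7 ≈ -1058.9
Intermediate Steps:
r = 2 (r = -2 + 4 = 2)
Z(m) = 3 (Z(m) = 2 + 1*1 = 2 + 1 = 3)
O(A, b) = -15/7 - A/7 - b/7 (O(A, b) = -(((A + b) + 3) + 12)/7 = -((3 + A + b) + 12)/7 = -(15 + A + b)/7 = -15/7 - A/7 - b/7)
(-4 + O(13, -22))*218 = (-4 + (-15/7 - ⅐*13 - ⅐*(-22)))*218 = (-4 + (-15/7 - 13/7 + 22/7))*218 = (-4 - 6/7)*218 = -34/7*218 = -7412/7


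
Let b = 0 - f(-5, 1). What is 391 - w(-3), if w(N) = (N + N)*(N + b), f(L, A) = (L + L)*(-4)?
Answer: 133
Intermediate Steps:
f(L, A) = -8*L (f(L, A) = (2*L)*(-4) = -8*L)
b = -40 (b = 0 - (-8)*(-5) = 0 - 1*40 = 0 - 40 = -40)
w(N) = 2*N*(-40 + N) (w(N) = (N + N)*(N - 40) = (2*N)*(-40 + N) = 2*N*(-40 + N))
391 - w(-3) = 391 - 2*(-3)*(-40 - 3) = 391 - 2*(-3)*(-43) = 391 - 1*258 = 391 - 258 = 133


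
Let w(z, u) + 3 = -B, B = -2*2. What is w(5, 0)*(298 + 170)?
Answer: 468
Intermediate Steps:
B = -4
w(z, u) = 1 (w(z, u) = -3 - 1*(-4) = -3 + 4 = 1)
w(5, 0)*(298 + 170) = 1*(298 + 170) = 1*468 = 468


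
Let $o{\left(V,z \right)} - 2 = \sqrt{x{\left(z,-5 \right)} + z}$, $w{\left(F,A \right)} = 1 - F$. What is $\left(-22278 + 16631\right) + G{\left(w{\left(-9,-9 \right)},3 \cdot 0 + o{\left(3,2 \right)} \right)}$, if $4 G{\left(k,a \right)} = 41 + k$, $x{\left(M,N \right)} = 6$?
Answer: $- \frac{22537}{4} \approx -5634.3$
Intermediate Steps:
$o{\left(V,z \right)} = 2 + \sqrt{6 + z}$
$G{\left(k,a \right)} = \frac{41}{4} + \frac{k}{4}$ ($G{\left(k,a \right)} = \frac{41 + k}{4} = \frac{41}{4} + \frac{k}{4}$)
$\left(-22278 + 16631\right) + G{\left(w{\left(-9,-9 \right)},3 \cdot 0 + o{\left(3,2 \right)} \right)} = \left(-22278 + 16631\right) + \left(\frac{41}{4} + \frac{1 - -9}{4}\right) = -5647 + \left(\frac{41}{4} + \frac{1 + 9}{4}\right) = -5647 + \left(\frac{41}{4} + \frac{1}{4} \cdot 10\right) = -5647 + \left(\frac{41}{4} + \frac{5}{2}\right) = -5647 + \frac{51}{4} = - \frac{22537}{4}$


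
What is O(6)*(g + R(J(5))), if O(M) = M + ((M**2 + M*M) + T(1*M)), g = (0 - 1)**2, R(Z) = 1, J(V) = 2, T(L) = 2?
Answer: 160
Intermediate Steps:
g = 1 (g = (-1)**2 = 1)
O(M) = 2 + M + 2*M**2 (O(M) = M + ((M**2 + M*M) + 2) = M + ((M**2 + M**2) + 2) = M + (2*M**2 + 2) = M + (2 + 2*M**2) = 2 + M + 2*M**2)
O(6)*(g + R(J(5))) = (2 + 6 + 2*6**2)*(1 + 1) = (2 + 6 + 2*36)*2 = (2 + 6 + 72)*2 = 80*2 = 160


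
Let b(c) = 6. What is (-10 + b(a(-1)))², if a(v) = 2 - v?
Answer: 16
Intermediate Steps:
(-10 + b(a(-1)))² = (-10 + 6)² = (-4)² = 16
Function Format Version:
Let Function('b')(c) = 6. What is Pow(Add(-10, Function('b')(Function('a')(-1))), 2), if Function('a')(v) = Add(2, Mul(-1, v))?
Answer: 16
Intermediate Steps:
Pow(Add(-10, Function('b')(Function('a')(-1))), 2) = Pow(Add(-10, 6), 2) = Pow(-4, 2) = 16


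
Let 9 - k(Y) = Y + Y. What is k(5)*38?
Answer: -38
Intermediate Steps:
k(Y) = 9 - 2*Y (k(Y) = 9 - (Y + Y) = 9 - 2*Y)
k(5)*38 = (9 - 2*5)*38 = (9 - 10)*38 = -1*38 = -38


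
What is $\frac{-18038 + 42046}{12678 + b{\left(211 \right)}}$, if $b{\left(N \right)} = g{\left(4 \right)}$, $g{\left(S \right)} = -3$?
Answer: $\frac{24008}{12675} \approx 1.8941$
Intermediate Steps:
$b{\left(N \right)} = -3$
$\frac{-18038 + 42046}{12678 + b{\left(211 \right)}} = \frac{-18038 + 42046}{12678 - 3} = \frac{24008}{12675}$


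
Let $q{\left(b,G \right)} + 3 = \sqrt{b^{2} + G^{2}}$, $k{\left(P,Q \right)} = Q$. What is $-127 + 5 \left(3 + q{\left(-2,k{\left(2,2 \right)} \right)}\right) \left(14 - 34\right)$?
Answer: $-127 - 200 \sqrt{2} \approx -409.84$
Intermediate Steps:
$q{\left(b,G \right)} = -3 + \sqrt{G^{2} + b^{2}}$ ($q{\left(b,G \right)} = -3 + \sqrt{b^{2} + G^{2}} = -3 + \sqrt{G^{2} + b^{2}}$)
$-127 + 5 \left(3 + q{\left(-2,k{\left(2,2 \right)} \right)}\right) \left(14 - 34\right) = -127 + 5 \left(3 - \left(3 - \sqrt{2^{2} + \left(-2\right)^{2}}\right)\right) \left(14 - 34\right) = -127 + 5 \left(3 - \left(3 - \sqrt{4 + 4}\right)\right) \left(-20\right) = -127 + 5 \left(3 - \left(3 - \sqrt{8}\right)\right) \left(-20\right) = -127 + 5 \left(3 - \left(3 - 2 \sqrt{2}\right)\right) \left(-20\right) = -127 + 5 \cdot 2 \sqrt{2} \left(-20\right) = -127 + 10 \sqrt{2} \left(-20\right) = -127 - 200 \sqrt{2}$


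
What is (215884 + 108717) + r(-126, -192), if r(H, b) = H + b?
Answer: 324283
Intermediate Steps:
(215884 + 108717) + r(-126, -192) = (215884 + 108717) + (-126 - 192) = 324601 - 318 = 324283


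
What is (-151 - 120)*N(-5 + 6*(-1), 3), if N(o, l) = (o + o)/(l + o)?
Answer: -2981/4 ≈ -745.25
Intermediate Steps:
N(o, l) = 2*o/(l + o) (N(o, l) = (2*o)/(l + o) = 2*o/(l + o))
(-151 - 120)*N(-5 + 6*(-1), 3) = (-151 - 120)*(2*(-5 + 6*(-1))/(3 + (-5 + 6*(-1)))) = -542*(-5 - 6)/(3 + (-5 - 6)) = -542*(-11)/(3 - 11) = -542*(-11)/(-8) = -542*(-11)*(-1)/8 = -271*11/4 = -2981/4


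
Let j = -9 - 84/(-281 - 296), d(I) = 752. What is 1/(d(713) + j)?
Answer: 577/428795 ≈ 0.0013456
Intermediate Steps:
j = -5109/577 (j = -9 - 84/(-577) = -9 - 1/577*(-84) = -9 + 84/577 = -5109/577 ≈ -8.8544)
1/(d(713) + j) = 1/(752 - 5109/577) = 1/(428795/577) = 577/428795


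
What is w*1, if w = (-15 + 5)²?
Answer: 100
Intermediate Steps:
w = 100 (w = (-10)² = 100)
w*1 = 100*1 = 100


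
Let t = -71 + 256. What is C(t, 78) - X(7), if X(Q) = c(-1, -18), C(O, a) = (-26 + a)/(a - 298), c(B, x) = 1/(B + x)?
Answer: -192/1045 ≈ -0.18373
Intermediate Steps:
t = 185
C(O, a) = (-26 + a)/(-298 + a)
X(Q) = -1/19 (X(Q) = 1/(-1 - 18) = 1/(-19) = -1/19)
C(t, 78) - X(7) = (-26 + 78)/(-298 + 78) - 1*(-1/19) = 52/(-220) + 1/19 = -1/220*52 + 1/19 = -13/55 + 1/19 = -192/1045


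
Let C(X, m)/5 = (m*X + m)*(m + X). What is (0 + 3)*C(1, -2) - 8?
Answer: 52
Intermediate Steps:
C(X, m) = 5*(X + m)*(m + X*m) (C(X, m) = 5*((m*X + m)*(m + X)) = 5*((X*m + m)*(X + m)) = 5*((m + X*m)*(X + m)) = 5*((X + m)*(m + X*m)) = 5*(X + m)*(m + X*m))
(0 + 3)*C(1, -2) - 8 = (0 + 3)*(5*(-2)*(1 - 2 + 1² + 1*(-2))) - 8 = 3*(5*(-2)*(1 - 2 + 1 - 2)) - 8 = 3*(5*(-2)*(-2)) - 8 = 3*20 - 8 = 60 - 8 = 52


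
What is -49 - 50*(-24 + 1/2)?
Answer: 1126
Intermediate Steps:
-49 - 50*(-24 + 1/2) = -49 - 50*(-24 + ½) = -49 - 50*(-47/2) = -49 + 1175 = 1126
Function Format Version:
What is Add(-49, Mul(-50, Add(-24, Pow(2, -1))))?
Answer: 1126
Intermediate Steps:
Add(-49, Mul(-50, Add(-24, Pow(2, -1)))) = Add(-49, Mul(-50, Add(-24, Rational(1, 2)))) = Add(-49, Mul(-50, Rational(-47, 2))) = Add(-49, 1175) = 1126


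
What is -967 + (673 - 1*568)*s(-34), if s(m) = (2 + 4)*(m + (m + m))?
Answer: -65227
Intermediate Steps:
s(m) = 18*m (s(m) = 6*(m + 2*m) = 6*(3*m) = 18*m)
-967 + (673 - 1*568)*s(-34) = -967 + (673 - 1*568)*(18*(-34)) = -967 + (673 - 568)*(-612) = -967 + 105*(-612) = -967 - 64260 = -65227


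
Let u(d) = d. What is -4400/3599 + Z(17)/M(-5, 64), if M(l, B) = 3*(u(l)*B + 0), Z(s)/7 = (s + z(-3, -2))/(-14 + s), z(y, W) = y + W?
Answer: -1081193/863760 ≈ -1.2517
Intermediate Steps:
z(y, W) = W + y
Z(s) = 7*(-5 + s)/(-14 + s) (Z(s) = 7*((s + (-2 - 3))/(-14 + s)) = 7*((s - 5)/(-14 + s)) = 7*((-5 + s)/(-14 + s)) = 7*(-5 + s)/(-14 + s))
M(l, B) = 3*B*l (M(l, B) = 3*(l*B + 0) = 3*(B*l + 0) = 3*(B*l) = 3*B*l)
-4400/3599 + Z(17)/M(-5, 64) = -4400/3599 + (7*(-5 + 17)/(-14 + 17))/((3*64*(-5))) = -4400*1/3599 + (7*12/3)/(-960) = -4400/3599 + (7*(⅓)*12)*(-1/960) = -4400/3599 + 28*(-1/960) = -4400/3599 - 7/240 = -1081193/863760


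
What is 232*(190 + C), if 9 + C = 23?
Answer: 47328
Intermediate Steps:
C = 14 (C = -9 + 23 = 14)
232*(190 + C) = 232*(190 + 14) = 232*204 = 47328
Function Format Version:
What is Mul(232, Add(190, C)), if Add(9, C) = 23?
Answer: 47328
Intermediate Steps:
C = 14 (C = Add(-9, 23) = 14)
Mul(232, Add(190, C)) = Mul(232, Add(190, 14)) = Mul(232, 204) = 47328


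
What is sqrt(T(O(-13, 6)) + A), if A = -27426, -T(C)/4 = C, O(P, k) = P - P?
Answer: I*sqrt(27426) ≈ 165.61*I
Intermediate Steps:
O(P, k) = 0
T(C) = -4*C
sqrt(T(O(-13, 6)) + A) = sqrt(-4*0 - 27426) = sqrt(0 - 27426) = sqrt(-27426) = I*sqrt(27426)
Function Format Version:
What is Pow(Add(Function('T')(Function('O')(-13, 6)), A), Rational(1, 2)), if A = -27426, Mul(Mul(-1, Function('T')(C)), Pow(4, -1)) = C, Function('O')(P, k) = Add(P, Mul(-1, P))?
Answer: Mul(I, Pow(27426, Rational(1, 2))) ≈ Mul(165.61, I)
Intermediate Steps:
Function('O')(P, k) = 0
Function('T')(C) = Mul(-4, C)
Pow(Add(Function('T')(Function('O')(-13, 6)), A), Rational(1, 2)) = Pow(Add(Mul(-4, 0), -27426), Rational(1, 2)) = Pow(Add(0, -27426), Rational(1, 2)) = Pow(-27426, Rational(1, 2)) = Mul(I, Pow(27426, Rational(1, 2)))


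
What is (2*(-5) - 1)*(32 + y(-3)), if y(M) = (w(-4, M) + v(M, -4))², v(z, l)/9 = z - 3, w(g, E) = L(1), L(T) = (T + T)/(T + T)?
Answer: -31251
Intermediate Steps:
L(T) = 1 (L(T) = (2*T)/((2*T)) = (2*T)*(1/(2*T)) = 1)
w(g, E) = 1
v(z, l) = -27 + 9*z (v(z, l) = 9*(z - 3) = 9*(-3 + z) = -27 + 9*z)
y(M) = (-26 + 9*M)² (y(M) = (1 + (-27 + 9*M))² = (-26 + 9*M)²)
(2*(-5) - 1)*(32 + y(-3)) = (2*(-5) - 1)*(32 + (-26 + 9*(-3))²) = (-10 - 1)*(32 + (-26 - 27)²) = -11*(32 + (-53)²) = -11*(32 + 2809) = -11*2841 = -31251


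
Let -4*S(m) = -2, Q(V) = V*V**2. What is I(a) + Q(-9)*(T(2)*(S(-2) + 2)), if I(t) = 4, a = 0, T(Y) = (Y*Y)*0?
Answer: 4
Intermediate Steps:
Q(V) = V**3
T(Y) = 0 (T(Y) = Y**2*0 = 0)
S(m) = 1/2 (S(m) = -1/4*(-2) = 1/2)
I(a) + Q(-9)*(T(2)*(S(-2) + 2)) = 4 + (-9)**3*(0*(1/2 + 2)) = 4 - 0*5/2 = 4 - 729*0 = 4 + 0 = 4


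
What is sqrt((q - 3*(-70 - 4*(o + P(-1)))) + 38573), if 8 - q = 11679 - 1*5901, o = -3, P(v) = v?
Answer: sqrt(32965) ≈ 181.56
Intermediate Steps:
q = -5770 (q = 8 - (11679 - 1*5901) = 8 - (11679 - 5901) = 8 - 1*5778 = 8 - 5778 = -5770)
sqrt((q - 3*(-70 - 4*(o + P(-1)))) + 38573) = sqrt((-5770 - 3*(-70 - 4*(-3 - 1))) + 38573) = sqrt((-5770 - 3*(-70 - 4*(-4))) + 38573) = sqrt((-5770 - 3*(-70 + 16)) + 38573) = sqrt((-5770 - 3*(-54)) + 38573) = sqrt((-5770 + 162) + 38573) = sqrt(-5608 + 38573) = sqrt(32965)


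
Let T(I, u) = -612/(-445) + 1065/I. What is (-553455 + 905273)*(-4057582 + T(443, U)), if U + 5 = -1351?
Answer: -281415940145987722/197135 ≈ -1.4275e+12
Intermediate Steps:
U = -1356 (U = -5 - 1351 = -1356)
T(I, u) = 612/445 + 1065/I (T(I, u) = -612*(-1/445) + 1065/I = 612/445 + 1065/I)
(-553455 + 905273)*(-4057582 + T(443, U)) = (-553455 + 905273)*(-4057582 + (612/445 + 1065/443)) = 351818*(-4057582 + (612/445 + 1065*(1/443))) = 351818*(-4057582 + (612/445 + 1065/443)) = 351818*(-4057582 + 745041/197135) = 351818*(-799890682529/197135) = -281415940145987722/197135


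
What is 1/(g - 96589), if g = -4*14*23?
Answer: -1/97877 ≈ -1.0217e-5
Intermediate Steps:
g = -1288 (g = -56*23 = -1288)
1/(g - 96589) = 1/(-1288 - 96589) = 1/(-97877) = -1/97877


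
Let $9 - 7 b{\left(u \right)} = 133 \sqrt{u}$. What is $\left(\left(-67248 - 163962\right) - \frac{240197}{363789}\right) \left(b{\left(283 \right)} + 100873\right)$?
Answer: $- \frac{59393091217608440}{2546523} + \frac{1598126002853 \sqrt{283}}{363789} \approx -2.3249 \cdot 10^{10}$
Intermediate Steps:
$b{\left(u \right)} = \frac{9}{7} - 19 \sqrt{u}$ ($b{\left(u \right)} = \frac{9}{7} - \frac{133 \sqrt{u}}{7} = \frac{9}{7} - 19 \sqrt{u}$)
$\left(\left(-67248 - 163962\right) - \frac{240197}{363789}\right) \left(b{\left(283 \right)} + 100873\right) = \left(\left(-67248 - 163962\right) - \frac{240197}{363789}\right) \left(\left(\frac{9}{7} - 19 \sqrt{283}\right) + 100873\right) = \left(-231210 - \frac{240197}{363789}\right) \left(\frac{706120}{7} - 19 \sqrt{283}\right) = - \frac{84111894887 \left(\frac{706120}{7} - 19 \sqrt{283}\right)}{363789} = - \frac{59393091217608440}{2546523} + \frac{1598126002853 \sqrt{283}}{363789}$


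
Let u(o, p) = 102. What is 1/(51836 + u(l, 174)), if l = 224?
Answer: 1/51938 ≈ 1.9254e-5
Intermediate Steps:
1/(51836 + u(l, 174)) = 1/(51836 + 102) = 1/51938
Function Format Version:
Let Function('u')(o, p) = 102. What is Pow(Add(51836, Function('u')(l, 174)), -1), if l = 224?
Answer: Rational(1, 51938) ≈ 1.9254e-5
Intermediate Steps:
Pow(Add(51836, Function('u')(l, 174)), -1) = Pow(Add(51836, 102), -1) = Pow(51938, -1) = Rational(1, 51938)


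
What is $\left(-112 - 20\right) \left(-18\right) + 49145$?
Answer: $51521$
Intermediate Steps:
$\left(-112 - 20\right) \left(-18\right) + 49145 = \left(-132\right) \left(-18\right) + 49145 = 2376 + 49145 = 51521$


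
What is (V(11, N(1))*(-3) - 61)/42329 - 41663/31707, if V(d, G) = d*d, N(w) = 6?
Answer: -1776996895/1342125603 ≈ -1.3240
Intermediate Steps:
V(d, G) = d²
(V(11, N(1))*(-3) - 61)/42329 - 41663/31707 = (11²*(-3) - 61)/42329 - 41663/31707 = (121*(-3) - 61)*(1/42329) - 41663*1/31707 = (-363 - 61)*(1/42329) - 41663/31707 = -424*1/42329 - 41663/31707 = -424/42329 - 41663/31707 = -1776996895/1342125603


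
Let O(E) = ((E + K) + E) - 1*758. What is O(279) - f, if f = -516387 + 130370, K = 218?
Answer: 386035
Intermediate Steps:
O(E) = -540 + 2*E (O(E) = ((E + 218) + E) - 1*758 = ((218 + E) + E) - 758 = (218 + 2*E) - 758 = -540 + 2*E)
f = -386017
O(279) - f = (-540 + 2*279) - 1*(-386017) = (-540 + 558) + 386017 = 18 + 386017 = 386035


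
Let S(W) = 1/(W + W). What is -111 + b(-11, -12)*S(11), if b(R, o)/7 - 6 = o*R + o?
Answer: -780/11 ≈ -70.909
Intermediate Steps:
b(R, o) = 42 + 7*o + 7*R*o (b(R, o) = 42 + 7*(o*R + o) = 42 + 7*(R*o + o) = 42 + 7*(o + R*o) = 42 + (7*o + 7*R*o) = 42 + 7*o + 7*R*o)
S(W) = 1/(2*W)
-111 + b(-11, -12)*S(11) = -111 + (42 + 7*(-12) + 7*(-11)*(-12))*((½)/11) = -111 + (42 - 84 + 924)*((½)*(1/11)) = -111 + 882*(1/22) = -111 + 441/11 = -780/11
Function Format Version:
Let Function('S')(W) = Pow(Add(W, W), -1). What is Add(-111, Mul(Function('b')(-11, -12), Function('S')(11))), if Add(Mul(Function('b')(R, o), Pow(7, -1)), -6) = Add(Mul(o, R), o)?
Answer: Rational(-780, 11) ≈ -70.909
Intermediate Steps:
Function('b')(R, o) = Add(42, Mul(7, o), Mul(7, R, o)) (Function('b')(R, o) = Add(42, Mul(7, Add(Mul(o, R), o))) = Add(42, Mul(7, Add(Mul(R, o), o))) = Add(42, Mul(7, Add(o, Mul(R, o)))) = Add(42, Add(Mul(7, o), Mul(7, R, o))) = Add(42, Mul(7, o), Mul(7, R, o)))
Function('S')(W) = Mul(Rational(1, 2), Pow(W, -1)) (Function('S')(W) = Pow(Mul(2, W), -1) = Mul(Rational(1, 2), Pow(W, -1)))
Add(-111, Mul(Function('b')(-11, -12), Function('S')(11))) = Add(-111, Mul(Add(42, Mul(7, -12), Mul(7, -11, -12)), Mul(Rational(1, 2), Pow(11, -1)))) = Add(-111, Mul(Add(42, -84, 924), Mul(Rational(1, 2), Rational(1, 11)))) = Add(-111, Mul(882, Rational(1, 22))) = Add(-111, Rational(441, 11)) = Rational(-780, 11)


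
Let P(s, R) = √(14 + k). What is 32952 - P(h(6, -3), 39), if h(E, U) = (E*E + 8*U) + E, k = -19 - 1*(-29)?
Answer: 32952 - 2*√6 ≈ 32947.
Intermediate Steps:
k = 10 (k = -19 + 29 = 10)
h(E, U) = E + E² + 8*U (h(E, U) = (E² + 8*U) + E = E + E² + 8*U)
P(s, R) = 2*√6 (P(s, R) = √(14 + 10) = √24 = 2*√6)
32952 - P(h(6, -3), 39) = 32952 - 2*√6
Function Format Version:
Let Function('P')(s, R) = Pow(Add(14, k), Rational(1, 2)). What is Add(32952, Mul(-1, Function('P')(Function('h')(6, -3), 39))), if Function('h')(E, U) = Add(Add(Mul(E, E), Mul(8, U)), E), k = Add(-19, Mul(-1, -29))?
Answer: Add(32952, Mul(-2, Pow(6, Rational(1, 2)))) ≈ 32947.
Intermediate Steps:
k = 10 (k = Add(-19, 29) = 10)
Function('h')(E, U) = Add(E, Pow(E, 2), Mul(8, U)) (Function('h')(E, U) = Add(Add(Pow(E, 2), Mul(8, U)), E) = Add(E, Pow(E, 2), Mul(8, U)))
Function('P')(s, R) = Mul(2, Pow(6, Rational(1, 2))) (Function('P')(s, R) = Pow(Add(14, 10), Rational(1, 2)) = Pow(24, Rational(1, 2)) = Mul(2, Pow(6, Rational(1, 2))))
Add(32952, Mul(-1, Function('P')(Function('h')(6, -3), 39))) = Add(32952, Mul(-1, Mul(2, Pow(6, Rational(1, 2))))) = Add(32952, Mul(-2, Pow(6, Rational(1, 2))))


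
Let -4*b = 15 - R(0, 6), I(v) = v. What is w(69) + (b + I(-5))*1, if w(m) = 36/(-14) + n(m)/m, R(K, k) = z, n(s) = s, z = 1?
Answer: -141/14 ≈ -10.071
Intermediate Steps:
R(K, k) = 1
w(m) = -11/7 (w(m) = 36/(-14) + m/m = 36*(-1/14) + 1 = -18/7 + 1 = -11/7)
b = -7/2 (b = -(15 - 1*1)/4 = -(15 - 1)/4 = -1/4*14 = -7/2 ≈ -3.5000)
w(69) + (b + I(-5))*1 = -11/7 + (-7/2 - 5)*1 = -11/7 - 17/2*1 = -11/7 - 17/2 = -141/14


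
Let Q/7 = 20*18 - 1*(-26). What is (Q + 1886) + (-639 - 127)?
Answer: 3822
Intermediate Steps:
Q = 2702 (Q = 7*(20*18 - 1*(-26)) = 7*(360 + 26) = 7*386 = 2702)
(Q + 1886) + (-639 - 127) = (2702 + 1886) + (-639 - 127) = 4588 - 766 = 3822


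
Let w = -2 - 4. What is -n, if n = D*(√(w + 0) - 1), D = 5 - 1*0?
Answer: 5 - 5*I*√6 ≈ 5.0 - 12.247*I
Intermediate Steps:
w = -6 (w = -2 - 1*4 = -2 - 4 = -6)
D = 5 (D = 5 + 0 = 5)
n = -5 + 5*I*√6 (n = 5*(√(-6 + 0) - 1) = 5*(√(-6) - 1) = 5*(I*√6 - 1) = 5*(-1 + I*√6) = -5 + 5*I*√6 ≈ -5.0 + 12.247*I)
-n = -(-5 + 5*I*√6) = 5 - 5*I*√6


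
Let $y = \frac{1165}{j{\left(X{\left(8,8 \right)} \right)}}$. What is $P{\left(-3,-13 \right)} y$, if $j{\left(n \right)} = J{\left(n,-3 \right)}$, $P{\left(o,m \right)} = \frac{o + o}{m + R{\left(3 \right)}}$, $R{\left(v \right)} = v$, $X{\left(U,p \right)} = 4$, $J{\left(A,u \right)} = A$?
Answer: $\frac{699}{4} \approx 174.75$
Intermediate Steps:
$P{\left(o,m \right)} = \frac{2 o}{3 + m}$ ($P{\left(o,m \right)} = \frac{o + o}{m + 3} = \frac{2 o}{3 + m}$)
$j{\left(n \right)} = n$
$y = \frac{1165}{4} \approx 291.25$
$P{\left(-3,-13 \right)} y = 2 \left(-3\right) \frac{1}{3 - 13} \cdot \frac{1165}{4} = 2 \left(-3\right) \frac{1}{-10} \cdot \frac{1165}{4} = 2 \left(-3\right) \left(- \frac{1}{10}\right) \frac{1165}{4} = \frac{3}{5} \cdot \frac{1165}{4} = \frac{699}{4}$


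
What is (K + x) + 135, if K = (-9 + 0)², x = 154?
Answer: 370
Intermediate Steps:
K = 81 (K = (-9)² = 81)
(K + x) + 135 = (81 + 154) + 135 = 235 + 135 = 370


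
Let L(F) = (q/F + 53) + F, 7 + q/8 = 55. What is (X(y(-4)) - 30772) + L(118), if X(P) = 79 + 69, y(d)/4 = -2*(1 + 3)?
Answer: -1796535/59 ≈ -30450.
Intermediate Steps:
q = 384 (q = -56 + 8*55 = -56 + 440 = 384)
y(d) = -32 (y(d) = 4*(-2*(1 + 3)) = 4*(-2*4) = 4*(-8) = -32)
X(P) = 148
L(F) = 53 + F + 384/F (L(F) = (384/F + 53) + F = (53 + 384/F) + F = 53 + F + 384/F)
(X(y(-4)) - 30772) + L(118) = (148 - 30772) + (53 + 118 + 384/118) = -30624 + (53 + 118 + 384*(1/118)) = -30624 + (53 + 118 + 192/59) = -30624 + 10281/59 = -1796535/59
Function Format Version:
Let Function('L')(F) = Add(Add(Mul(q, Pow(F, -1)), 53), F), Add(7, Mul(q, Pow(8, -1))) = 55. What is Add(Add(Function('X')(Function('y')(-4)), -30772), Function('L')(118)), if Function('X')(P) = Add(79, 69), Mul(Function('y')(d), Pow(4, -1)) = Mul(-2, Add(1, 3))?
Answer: Rational(-1796535, 59) ≈ -30450.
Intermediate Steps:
q = 384 (q = Add(-56, Mul(8, 55)) = Add(-56, 440) = 384)
Function('y')(d) = -32 (Function('y')(d) = Mul(4, Mul(-2, Add(1, 3))) = Mul(4, Mul(-2, 4)) = Mul(4, -8) = -32)
Function('X')(P) = 148
Function('L')(F) = Add(53, F, Mul(384, Pow(F, -1))) (Function('L')(F) = Add(Add(Mul(384, Pow(F, -1)), 53), F) = Add(Add(53, Mul(384, Pow(F, -1))), F) = Add(53, F, Mul(384, Pow(F, -1))))
Add(Add(Function('X')(Function('y')(-4)), -30772), Function('L')(118)) = Add(Add(148, -30772), Add(53, 118, Mul(384, Pow(118, -1)))) = Add(-30624, Add(53, 118, Mul(384, Rational(1, 118)))) = Add(-30624, Add(53, 118, Rational(192, 59))) = Add(-30624, Rational(10281, 59)) = Rational(-1796535, 59)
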